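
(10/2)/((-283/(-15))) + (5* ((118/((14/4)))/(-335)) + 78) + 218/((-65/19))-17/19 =2154537074/163917845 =13.14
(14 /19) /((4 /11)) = 77 /38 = 2.03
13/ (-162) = -0.08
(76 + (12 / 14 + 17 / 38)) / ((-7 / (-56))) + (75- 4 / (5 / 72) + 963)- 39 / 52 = 4250909 / 2660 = 1598.09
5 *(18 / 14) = 45 / 7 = 6.43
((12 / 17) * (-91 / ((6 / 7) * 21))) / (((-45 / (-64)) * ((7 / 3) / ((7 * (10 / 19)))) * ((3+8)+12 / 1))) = -23296 / 66861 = -0.35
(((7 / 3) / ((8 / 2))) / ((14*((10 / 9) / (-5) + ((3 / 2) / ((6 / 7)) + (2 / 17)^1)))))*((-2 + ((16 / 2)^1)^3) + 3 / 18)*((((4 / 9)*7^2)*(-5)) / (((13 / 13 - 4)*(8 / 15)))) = 63745325 / 72504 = 879.20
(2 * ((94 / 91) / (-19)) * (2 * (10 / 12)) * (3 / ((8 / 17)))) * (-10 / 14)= 19975 / 24206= 0.83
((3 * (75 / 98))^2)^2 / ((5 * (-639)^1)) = -56953125 / 6548813936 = -0.01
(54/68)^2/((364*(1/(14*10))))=3645/15028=0.24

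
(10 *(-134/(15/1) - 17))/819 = -778/2457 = -0.32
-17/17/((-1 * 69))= 0.01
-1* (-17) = 17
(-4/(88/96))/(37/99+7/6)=-864/305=-2.83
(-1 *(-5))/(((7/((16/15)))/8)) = 128/21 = 6.10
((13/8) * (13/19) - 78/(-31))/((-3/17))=-290615/14136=-20.56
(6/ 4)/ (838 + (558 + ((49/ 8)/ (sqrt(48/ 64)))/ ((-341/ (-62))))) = 3040488/ 2829678431- 1617 * sqrt(3)/ 2829678431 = 0.00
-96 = -96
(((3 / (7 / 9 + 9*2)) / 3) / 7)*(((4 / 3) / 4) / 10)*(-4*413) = -354 / 845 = -0.42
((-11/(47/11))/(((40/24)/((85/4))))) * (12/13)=-18513/611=-30.30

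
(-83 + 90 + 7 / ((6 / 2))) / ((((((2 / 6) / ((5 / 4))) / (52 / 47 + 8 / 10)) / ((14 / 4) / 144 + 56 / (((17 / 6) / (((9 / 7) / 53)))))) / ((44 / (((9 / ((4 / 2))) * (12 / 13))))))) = 3663904244 / 10290321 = 356.05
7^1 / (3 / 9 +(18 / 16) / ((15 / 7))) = 840 / 103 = 8.16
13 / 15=0.87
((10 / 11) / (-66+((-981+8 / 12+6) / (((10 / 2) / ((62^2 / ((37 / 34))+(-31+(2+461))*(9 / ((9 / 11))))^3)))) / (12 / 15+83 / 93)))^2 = 29019930610225 / 150472054433701397625984515875771359917521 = 0.00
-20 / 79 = -0.25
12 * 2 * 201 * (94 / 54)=25192 / 3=8397.33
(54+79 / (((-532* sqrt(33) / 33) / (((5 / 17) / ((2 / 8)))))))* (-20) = -1080+7900* sqrt(33) / 2261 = -1059.93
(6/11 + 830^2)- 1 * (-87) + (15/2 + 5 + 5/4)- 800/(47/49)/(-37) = 52721347923/76516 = 689023.84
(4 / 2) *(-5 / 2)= -5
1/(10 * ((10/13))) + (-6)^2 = 3613/100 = 36.13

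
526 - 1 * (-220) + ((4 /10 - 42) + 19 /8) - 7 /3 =84533 /120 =704.44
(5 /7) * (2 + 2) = 20 /7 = 2.86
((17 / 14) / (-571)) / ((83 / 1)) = -17 / 663502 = -0.00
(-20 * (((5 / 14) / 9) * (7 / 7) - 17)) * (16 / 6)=170960 / 189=904.55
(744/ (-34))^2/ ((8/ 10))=172980/ 289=598.55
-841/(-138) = 841/138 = 6.09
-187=-187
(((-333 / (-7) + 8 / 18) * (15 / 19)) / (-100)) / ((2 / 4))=-605 / 798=-0.76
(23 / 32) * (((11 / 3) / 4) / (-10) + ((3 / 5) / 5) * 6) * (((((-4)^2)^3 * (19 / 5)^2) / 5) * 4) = 200334784 / 9375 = 21369.04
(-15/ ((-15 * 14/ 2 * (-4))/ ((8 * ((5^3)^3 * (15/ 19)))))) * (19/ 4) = -2092633.93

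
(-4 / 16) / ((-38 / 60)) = 15 / 38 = 0.39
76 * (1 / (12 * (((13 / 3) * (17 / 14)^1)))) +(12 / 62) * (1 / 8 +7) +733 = 20157907 / 27404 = 735.58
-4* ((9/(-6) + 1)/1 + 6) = -22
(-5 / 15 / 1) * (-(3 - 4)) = -1 / 3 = -0.33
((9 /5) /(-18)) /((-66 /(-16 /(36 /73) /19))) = -73 /28215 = -0.00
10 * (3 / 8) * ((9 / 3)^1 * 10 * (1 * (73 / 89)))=16425 / 178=92.28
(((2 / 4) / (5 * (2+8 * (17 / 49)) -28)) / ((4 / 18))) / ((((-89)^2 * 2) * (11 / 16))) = -441 / 8800231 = -0.00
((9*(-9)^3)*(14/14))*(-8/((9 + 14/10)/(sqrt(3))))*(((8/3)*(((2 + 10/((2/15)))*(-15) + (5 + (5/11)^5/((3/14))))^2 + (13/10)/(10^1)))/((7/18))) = 77150264448117917119176*sqrt(3)/1685932599065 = 79260688069.99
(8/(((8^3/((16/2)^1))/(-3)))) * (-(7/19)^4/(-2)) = -7203/2085136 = -0.00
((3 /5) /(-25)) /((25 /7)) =-21 /3125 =-0.01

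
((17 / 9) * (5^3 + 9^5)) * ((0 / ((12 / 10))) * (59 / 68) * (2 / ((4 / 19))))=0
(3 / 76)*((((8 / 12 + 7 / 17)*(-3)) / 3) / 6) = -55 / 7752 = -0.01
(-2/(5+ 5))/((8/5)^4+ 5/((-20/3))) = -500/14509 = -0.03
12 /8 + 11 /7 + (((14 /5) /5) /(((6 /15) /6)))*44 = 26087 /70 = 372.67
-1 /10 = -0.10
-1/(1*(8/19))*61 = -144.88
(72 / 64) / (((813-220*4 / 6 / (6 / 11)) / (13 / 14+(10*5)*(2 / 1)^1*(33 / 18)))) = 208953 / 548464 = 0.38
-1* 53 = -53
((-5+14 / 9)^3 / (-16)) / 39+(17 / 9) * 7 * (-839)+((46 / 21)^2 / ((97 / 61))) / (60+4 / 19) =-263836273628995 / 23783327568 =-11093.33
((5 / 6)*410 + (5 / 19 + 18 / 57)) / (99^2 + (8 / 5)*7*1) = 97540 / 2796477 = 0.03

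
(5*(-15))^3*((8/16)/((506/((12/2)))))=-1265625/506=-2501.24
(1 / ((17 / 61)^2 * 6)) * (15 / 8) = 18605 / 4624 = 4.02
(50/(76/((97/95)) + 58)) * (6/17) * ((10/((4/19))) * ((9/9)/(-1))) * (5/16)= -1151875/582352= -1.98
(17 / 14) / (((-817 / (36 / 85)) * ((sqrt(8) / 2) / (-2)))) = 0.00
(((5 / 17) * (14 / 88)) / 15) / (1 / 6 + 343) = 7 / 770066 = 0.00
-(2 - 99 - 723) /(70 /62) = 5084 /7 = 726.29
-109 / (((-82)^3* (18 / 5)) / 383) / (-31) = -208735 / 307663344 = -0.00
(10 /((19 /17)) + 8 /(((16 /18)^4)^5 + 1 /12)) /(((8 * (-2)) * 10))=-4432390799126247310039 /13169646580598473539920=-0.34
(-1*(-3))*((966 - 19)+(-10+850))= 5361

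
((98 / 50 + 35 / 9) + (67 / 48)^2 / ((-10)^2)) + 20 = 1986691 / 76800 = 25.87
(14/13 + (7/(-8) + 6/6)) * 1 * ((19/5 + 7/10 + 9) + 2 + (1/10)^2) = 7755/416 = 18.64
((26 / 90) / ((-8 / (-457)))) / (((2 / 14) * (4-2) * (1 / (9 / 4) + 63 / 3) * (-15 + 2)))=-3199 / 15440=-0.21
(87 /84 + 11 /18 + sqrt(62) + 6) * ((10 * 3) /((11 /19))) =183065 /462 + 570 * sqrt(62) /11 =804.26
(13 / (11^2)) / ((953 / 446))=5798 / 115313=0.05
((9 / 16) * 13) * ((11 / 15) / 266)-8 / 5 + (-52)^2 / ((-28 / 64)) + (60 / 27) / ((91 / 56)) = -6180.78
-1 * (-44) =44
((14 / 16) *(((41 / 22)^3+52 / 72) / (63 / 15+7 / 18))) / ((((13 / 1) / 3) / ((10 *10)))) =258562875 / 8167016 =31.66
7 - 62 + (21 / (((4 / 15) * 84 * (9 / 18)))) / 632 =-278065 / 5056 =-55.00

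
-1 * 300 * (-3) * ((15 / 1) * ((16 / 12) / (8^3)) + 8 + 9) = 15335.16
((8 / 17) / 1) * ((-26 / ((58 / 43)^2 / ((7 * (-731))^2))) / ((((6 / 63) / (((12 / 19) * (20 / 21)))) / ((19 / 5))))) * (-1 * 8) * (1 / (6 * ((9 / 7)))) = 33171887641984 / 7569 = 4382598446.56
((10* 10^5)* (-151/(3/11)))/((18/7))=-5813500000/27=-215314814.81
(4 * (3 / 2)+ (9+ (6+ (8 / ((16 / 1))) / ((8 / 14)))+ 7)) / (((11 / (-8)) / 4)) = -84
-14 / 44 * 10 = -35 / 11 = -3.18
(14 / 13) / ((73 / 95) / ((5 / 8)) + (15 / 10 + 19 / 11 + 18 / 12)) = 36575 / 202306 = 0.18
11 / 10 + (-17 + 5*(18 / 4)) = 33 / 5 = 6.60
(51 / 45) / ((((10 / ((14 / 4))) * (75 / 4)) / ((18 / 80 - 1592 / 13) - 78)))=-12390637 / 2925000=-4.24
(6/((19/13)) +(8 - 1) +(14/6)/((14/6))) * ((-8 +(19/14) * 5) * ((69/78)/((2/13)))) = -44965/532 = -84.52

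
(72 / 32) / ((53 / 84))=189 / 53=3.57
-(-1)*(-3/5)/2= -3/10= -0.30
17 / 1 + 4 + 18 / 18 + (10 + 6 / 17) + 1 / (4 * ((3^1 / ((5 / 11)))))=72685 / 2244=32.39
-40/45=-8/9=-0.89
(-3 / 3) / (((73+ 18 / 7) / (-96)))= 672 / 529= 1.27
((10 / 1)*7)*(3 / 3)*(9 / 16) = 315 / 8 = 39.38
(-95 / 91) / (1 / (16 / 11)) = -1520 / 1001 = -1.52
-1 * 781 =-781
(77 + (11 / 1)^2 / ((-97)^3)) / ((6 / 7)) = 245964950 / 2738019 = 89.83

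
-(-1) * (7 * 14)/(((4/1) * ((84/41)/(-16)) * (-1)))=574/3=191.33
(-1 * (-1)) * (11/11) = 1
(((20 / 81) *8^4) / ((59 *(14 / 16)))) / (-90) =-65536 / 301077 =-0.22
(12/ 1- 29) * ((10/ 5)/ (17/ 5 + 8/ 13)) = -2210/ 261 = -8.47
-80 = -80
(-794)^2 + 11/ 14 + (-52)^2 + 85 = 8865161/ 14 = 633225.79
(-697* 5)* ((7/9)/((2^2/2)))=-24395/18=-1355.28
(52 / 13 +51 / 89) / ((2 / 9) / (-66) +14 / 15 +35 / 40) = 4835160 / 1908427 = 2.53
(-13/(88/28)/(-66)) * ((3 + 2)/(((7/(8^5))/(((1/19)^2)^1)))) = 532480/131043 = 4.06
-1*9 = -9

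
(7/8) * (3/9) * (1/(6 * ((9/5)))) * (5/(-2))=-175/2592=-0.07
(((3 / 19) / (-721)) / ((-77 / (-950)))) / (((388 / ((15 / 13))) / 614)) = -345375 / 70006937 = -0.00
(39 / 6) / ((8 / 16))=13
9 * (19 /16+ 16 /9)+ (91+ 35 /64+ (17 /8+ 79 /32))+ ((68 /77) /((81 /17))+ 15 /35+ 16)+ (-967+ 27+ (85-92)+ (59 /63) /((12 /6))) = -322164383 /399168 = -807.09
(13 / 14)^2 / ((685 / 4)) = 169 / 33565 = 0.01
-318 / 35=-9.09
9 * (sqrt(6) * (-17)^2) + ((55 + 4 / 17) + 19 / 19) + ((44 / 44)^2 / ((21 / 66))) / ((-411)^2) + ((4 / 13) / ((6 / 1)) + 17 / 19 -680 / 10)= -53715715789 / 4965094953 + 2601 * sqrt(6)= 6360.30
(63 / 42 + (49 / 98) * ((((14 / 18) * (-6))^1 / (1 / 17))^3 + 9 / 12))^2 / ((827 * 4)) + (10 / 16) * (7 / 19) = 55249557971588251 / 2932422912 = 18840924.26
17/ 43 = 0.40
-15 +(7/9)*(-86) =-737/9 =-81.89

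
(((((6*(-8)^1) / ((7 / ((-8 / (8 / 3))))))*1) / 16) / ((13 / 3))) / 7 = 27 / 637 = 0.04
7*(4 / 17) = 28 / 17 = 1.65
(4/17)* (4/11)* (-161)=-2576/187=-13.78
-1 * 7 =-7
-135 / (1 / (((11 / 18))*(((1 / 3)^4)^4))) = -55 / 28697814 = -0.00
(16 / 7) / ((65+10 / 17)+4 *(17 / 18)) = 2448 / 74291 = 0.03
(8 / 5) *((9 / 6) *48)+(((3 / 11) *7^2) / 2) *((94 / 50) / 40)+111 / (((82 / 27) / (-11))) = -258443331 / 902000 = -286.52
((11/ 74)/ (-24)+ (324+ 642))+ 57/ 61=104753137/ 108336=966.93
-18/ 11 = -1.64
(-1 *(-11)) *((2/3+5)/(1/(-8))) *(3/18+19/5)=-89012/45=-1978.04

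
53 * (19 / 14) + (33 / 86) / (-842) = 36459211 / 506884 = 71.93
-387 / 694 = -0.56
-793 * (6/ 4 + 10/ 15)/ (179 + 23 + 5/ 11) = -113399/ 13362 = -8.49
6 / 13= 0.46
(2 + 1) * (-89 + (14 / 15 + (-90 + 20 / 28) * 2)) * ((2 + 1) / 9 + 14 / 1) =-1203871 / 105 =-11465.44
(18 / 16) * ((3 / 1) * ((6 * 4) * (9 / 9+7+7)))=1215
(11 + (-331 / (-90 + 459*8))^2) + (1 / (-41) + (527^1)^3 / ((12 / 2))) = 12832634078020163 / 526059684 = 24393874.82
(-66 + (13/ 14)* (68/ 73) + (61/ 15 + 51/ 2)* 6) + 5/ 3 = 873286/ 7665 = 113.93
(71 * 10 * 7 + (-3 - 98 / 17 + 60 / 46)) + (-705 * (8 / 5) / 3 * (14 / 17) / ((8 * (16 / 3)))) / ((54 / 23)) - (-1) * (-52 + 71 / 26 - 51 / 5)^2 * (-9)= -6391919602949 / 237884400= -26869.86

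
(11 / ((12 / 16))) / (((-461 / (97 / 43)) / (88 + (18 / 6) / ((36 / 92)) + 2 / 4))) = -1231318 / 178407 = -6.90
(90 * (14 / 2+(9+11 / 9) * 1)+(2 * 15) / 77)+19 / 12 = 1551.97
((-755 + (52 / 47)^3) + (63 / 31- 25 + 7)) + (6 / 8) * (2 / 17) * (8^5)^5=182387974990562765065911064092 / 54714721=3333435164378573091251.09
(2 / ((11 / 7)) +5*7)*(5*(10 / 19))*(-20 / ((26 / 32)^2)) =-5376000 / 1859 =-2891.88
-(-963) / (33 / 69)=22149 / 11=2013.55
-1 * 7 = -7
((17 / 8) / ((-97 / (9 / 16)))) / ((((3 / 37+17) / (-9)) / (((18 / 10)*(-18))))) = -4126869 / 19617280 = -0.21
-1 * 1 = -1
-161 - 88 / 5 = -893 / 5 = -178.60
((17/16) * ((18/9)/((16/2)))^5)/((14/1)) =17/229376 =0.00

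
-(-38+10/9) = 332/9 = 36.89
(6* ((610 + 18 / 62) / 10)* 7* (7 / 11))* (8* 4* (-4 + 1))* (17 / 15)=-1512914592 / 8525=-177467.99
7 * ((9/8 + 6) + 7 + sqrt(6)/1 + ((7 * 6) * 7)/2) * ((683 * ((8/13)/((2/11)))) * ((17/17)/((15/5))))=210364 * sqrt(6)/39 + 67789799/78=882312.41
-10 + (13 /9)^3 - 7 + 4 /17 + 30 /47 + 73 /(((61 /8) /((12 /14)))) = -1220345990 /248715117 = -4.91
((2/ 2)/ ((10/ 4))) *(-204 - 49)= -506/ 5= -101.20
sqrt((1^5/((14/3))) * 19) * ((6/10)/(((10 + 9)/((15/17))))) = 9 * sqrt(798)/4522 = 0.06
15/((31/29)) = 435/31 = 14.03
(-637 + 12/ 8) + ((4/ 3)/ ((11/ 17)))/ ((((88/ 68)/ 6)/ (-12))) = -750.14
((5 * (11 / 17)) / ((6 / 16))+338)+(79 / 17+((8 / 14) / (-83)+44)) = 11712175 / 29631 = 395.27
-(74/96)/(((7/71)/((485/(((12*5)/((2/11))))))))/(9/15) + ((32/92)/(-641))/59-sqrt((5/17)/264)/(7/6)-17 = -2092020275651/57868515936-sqrt(5610)/2618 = -36.18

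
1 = 1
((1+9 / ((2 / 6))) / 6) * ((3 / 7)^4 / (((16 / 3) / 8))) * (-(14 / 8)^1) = -81 / 196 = -0.41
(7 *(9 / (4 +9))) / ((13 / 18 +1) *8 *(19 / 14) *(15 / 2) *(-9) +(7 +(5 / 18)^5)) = -0.00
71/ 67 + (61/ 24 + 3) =10615/ 1608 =6.60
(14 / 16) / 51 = 7 / 408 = 0.02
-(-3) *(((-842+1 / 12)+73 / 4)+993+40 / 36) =1534 / 3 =511.33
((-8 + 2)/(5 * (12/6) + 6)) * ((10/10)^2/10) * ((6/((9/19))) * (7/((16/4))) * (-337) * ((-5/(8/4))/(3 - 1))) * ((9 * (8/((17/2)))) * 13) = -5244057/136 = -38559.24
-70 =-70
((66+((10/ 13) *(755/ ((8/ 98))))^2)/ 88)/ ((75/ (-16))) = -34215795241/ 278850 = -122703.23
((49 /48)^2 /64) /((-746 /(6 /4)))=-2401 /73334784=-0.00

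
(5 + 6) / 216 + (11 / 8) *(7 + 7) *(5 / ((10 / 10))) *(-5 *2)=-207889 / 216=-962.45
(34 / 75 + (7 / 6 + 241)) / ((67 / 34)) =206227 / 1675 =123.12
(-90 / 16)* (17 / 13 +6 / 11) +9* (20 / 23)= -68355 / 26312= -2.60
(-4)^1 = -4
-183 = -183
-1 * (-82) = 82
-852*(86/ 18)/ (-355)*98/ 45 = 16856/ 675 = 24.97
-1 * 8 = -8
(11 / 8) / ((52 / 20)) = 55 / 104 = 0.53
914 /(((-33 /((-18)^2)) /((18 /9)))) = -197424 /11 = -17947.64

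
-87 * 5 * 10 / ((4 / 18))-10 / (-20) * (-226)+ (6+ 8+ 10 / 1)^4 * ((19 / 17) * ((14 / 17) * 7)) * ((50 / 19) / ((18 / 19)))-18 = 1710324166 / 289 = 5918076.70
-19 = -19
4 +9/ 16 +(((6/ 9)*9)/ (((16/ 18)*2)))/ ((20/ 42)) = 233/ 20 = 11.65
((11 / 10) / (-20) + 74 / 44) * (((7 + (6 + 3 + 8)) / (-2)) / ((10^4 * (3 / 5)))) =-3579 / 1100000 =-0.00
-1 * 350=-350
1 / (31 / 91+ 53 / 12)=1092 / 5195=0.21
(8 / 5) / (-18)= -0.09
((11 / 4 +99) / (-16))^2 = 165649 / 4096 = 40.44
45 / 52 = 0.87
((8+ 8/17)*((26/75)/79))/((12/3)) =312/33575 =0.01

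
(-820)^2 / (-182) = -336200 / 91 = -3694.51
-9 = -9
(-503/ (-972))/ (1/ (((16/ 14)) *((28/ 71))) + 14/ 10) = 20120/ 140697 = 0.14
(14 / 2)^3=343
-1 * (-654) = 654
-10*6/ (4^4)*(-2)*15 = 7.03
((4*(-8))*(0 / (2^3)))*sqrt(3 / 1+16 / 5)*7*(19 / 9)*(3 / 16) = 0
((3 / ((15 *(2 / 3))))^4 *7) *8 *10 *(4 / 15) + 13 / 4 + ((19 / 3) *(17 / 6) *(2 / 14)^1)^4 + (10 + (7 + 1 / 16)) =5096602835003 / 78764805000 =64.71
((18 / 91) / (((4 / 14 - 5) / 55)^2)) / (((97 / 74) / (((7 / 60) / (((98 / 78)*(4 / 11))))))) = 2035 / 388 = 5.24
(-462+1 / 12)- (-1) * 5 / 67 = -371321 / 804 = -461.84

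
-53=-53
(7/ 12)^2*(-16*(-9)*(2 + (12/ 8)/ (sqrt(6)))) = 49*sqrt(6)/ 4 + 98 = 128.01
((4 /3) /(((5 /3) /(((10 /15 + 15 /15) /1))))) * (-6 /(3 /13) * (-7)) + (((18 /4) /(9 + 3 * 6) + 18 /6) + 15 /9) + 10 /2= 505 /2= 252.50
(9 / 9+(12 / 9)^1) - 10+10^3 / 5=577 / 3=192.33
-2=-2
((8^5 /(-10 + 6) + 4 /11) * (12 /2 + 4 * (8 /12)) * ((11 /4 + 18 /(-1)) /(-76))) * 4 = -11909274 /209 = -56982.17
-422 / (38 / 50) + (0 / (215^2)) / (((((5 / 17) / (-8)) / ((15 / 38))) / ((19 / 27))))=-10550 / 19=-555.26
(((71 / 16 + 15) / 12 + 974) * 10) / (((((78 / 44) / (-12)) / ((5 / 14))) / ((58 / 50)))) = -59754761 / 2184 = -27360.24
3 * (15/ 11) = 45/ 11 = 4.09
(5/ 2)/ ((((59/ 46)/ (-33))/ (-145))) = 550275/ 59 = 9326.69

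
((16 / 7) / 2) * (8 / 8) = 8 / 7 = 1.14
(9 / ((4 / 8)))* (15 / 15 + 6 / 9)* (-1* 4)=-120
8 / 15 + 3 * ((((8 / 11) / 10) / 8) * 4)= 106 / 165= 0.64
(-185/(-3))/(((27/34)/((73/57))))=459170/4617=99.45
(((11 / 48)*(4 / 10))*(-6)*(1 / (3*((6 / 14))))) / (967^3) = -77 / 162761591340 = -0.00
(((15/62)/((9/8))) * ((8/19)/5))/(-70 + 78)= 4/1767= 0.00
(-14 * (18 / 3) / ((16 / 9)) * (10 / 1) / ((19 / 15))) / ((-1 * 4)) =14175 / 152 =93.26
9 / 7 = 1.29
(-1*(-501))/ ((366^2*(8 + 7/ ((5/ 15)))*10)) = 0.00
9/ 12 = 3/ 4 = 0.75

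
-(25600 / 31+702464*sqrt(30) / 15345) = -25600 / 31 - 702464*sqrt(30) / 15345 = -1076.54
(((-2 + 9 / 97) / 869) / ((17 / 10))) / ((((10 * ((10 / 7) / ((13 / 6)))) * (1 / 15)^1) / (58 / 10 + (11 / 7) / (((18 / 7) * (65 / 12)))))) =-298627 / 17195772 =-0.02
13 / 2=6.50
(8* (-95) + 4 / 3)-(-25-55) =-2036 / 3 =-678.67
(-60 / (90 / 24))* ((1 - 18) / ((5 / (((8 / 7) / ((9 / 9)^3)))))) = 2176 / 35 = 62.17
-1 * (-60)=60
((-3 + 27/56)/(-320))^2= 19881/321126400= 0.00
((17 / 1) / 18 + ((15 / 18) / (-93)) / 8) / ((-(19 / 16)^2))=-67376 / 100719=-0.67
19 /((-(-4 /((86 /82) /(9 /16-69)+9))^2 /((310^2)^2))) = -71374177272081935275 /80622441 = -885289212120.01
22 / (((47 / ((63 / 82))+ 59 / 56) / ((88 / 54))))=54208 / 94089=0.58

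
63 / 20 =3.15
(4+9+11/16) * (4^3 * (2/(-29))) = -60.41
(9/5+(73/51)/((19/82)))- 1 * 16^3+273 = -18483784/4845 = -3815.02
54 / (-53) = -54 / 53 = -1.02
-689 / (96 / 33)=-7579 / 32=-236.84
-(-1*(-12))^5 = -248832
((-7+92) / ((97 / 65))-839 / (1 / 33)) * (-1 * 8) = 21440912 / 97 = 221040.33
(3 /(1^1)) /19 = 3 /19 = 0.16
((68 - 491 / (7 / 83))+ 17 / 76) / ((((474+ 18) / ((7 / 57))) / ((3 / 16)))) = -1020311 / 3789056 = -0.27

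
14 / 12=7 / 6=1.17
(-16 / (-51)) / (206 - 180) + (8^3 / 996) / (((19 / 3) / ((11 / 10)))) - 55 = -286996693 / 5227755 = -54.90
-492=-492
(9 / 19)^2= 81 / 361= 0.22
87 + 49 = 136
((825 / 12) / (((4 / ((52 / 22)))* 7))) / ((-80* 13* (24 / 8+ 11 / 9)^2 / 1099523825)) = -23437218375 / 68096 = -344179.08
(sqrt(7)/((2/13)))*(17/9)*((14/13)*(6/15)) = 238*sqrt(7)/45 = 13.99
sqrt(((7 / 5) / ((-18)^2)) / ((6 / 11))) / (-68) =-sqrt(2310) / 36720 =-0.00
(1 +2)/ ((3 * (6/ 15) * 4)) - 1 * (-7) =61/ 8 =7.62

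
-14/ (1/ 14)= -196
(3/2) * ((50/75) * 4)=4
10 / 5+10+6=18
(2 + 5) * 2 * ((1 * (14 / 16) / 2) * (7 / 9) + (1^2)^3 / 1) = 1351 / 72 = 18.76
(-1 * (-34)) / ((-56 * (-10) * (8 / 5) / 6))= 51 / 224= 0.23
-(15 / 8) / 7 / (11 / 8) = -15 / 77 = -0.19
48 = 48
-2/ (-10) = 1/ 5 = 0.20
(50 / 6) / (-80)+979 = 46987 / 48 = 978.90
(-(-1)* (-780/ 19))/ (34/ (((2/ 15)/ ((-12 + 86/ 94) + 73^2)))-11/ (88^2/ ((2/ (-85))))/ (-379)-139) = -415712668800/ 13730593276062947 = -0.00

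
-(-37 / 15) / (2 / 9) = 111 / 10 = 11.10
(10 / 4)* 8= 20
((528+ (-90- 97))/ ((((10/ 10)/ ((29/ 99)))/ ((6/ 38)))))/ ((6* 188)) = 899/ 64296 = 0.01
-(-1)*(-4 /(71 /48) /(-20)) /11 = 48 /3905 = 0.01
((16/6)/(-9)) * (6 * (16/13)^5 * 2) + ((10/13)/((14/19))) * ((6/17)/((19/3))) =-3969842998/397654803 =-9.98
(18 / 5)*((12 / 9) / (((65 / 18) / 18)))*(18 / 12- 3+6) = 34992 / 325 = 107.67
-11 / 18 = -0.61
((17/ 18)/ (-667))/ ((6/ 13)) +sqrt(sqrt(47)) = -221/ 72036 +47^(1/ 4) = 2.62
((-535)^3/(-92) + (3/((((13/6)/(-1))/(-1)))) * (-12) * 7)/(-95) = -17519.41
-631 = -631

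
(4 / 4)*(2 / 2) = 1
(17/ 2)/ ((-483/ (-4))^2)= 136/ 233289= 0.00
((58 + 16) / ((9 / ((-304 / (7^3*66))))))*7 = -11248 / 14553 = -0.77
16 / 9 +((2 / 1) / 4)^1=41 / 18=2.28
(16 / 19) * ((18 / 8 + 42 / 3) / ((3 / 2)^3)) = 2080 / 513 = 4.05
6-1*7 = -1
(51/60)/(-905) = -17/18100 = -0.00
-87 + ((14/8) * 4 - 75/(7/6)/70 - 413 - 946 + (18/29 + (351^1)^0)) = -2043821/1421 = -1438.30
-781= -781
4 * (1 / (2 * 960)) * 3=1 / 160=0.01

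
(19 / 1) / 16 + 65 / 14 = 653 / 112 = 5.83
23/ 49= 0.47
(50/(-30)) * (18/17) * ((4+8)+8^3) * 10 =-157200/17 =-9247.06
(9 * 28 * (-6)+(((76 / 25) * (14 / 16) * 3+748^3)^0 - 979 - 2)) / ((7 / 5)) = -1780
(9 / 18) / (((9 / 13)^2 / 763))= 128947 / 162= 795.97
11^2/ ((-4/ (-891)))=107811/ 4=26952.75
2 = 2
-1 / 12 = -0.08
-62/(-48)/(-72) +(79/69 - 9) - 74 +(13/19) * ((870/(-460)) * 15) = -76483019/755136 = -101.28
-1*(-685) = 685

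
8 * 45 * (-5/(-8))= 225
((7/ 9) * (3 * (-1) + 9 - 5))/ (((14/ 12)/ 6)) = 4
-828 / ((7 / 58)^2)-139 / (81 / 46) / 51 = -11506767658 / 202419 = -56846.28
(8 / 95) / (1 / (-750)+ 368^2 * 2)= 0.00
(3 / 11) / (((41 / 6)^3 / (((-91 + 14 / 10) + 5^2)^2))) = 67605192 / 18953275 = 3.57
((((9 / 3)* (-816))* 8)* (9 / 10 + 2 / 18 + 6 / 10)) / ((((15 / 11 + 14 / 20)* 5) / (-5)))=3470720 / 227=15289.52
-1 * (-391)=391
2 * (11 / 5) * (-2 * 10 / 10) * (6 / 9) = -88 / 15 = -5.87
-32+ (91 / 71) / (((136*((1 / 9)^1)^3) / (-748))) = -5170.94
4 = 4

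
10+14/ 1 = 24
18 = 18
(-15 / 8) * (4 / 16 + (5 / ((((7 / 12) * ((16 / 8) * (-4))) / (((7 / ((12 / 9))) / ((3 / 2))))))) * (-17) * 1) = -120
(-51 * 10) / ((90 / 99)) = -561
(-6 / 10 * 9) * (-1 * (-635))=-3429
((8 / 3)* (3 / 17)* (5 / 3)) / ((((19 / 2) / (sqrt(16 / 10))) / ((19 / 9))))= 32* sqrt(10) / 459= 0.22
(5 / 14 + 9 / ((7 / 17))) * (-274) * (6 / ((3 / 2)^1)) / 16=-42607 / 28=-1521.68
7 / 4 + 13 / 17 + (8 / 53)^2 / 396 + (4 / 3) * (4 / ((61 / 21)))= 5018774645 / 1153521468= 4.35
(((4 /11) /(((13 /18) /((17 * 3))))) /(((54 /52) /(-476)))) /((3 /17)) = -2201024 /33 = -66697.70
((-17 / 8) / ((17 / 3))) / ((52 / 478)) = -717 / 208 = -3.45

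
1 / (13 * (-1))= -1 / 13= -0.08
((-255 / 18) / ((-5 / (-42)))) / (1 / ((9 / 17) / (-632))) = 63 / 632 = 0.10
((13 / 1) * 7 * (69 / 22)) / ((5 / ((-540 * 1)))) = -30824.18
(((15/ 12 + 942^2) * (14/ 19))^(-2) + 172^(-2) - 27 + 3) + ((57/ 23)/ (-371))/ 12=-534320946687547964546969/ 22262887762795984231984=-24.00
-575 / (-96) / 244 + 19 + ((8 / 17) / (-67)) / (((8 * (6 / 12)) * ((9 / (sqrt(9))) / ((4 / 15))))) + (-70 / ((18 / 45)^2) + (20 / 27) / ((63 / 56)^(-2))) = -167098350229 / 400199040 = -417.54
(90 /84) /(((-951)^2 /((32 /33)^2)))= 2560 /2298082941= 0.00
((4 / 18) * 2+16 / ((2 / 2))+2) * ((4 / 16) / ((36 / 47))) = 3901 / 648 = 6.02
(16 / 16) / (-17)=-1 / 17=-0.06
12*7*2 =168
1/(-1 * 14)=-1/14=-0.07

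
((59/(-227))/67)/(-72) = 59/1095048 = 0.00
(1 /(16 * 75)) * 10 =1 /120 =0.01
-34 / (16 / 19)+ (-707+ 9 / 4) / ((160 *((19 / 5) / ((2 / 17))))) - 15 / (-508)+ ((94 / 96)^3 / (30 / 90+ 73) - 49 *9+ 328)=-51056631023597 / 332683591680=-153.47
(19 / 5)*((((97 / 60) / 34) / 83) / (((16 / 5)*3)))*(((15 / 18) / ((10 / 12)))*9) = 1843 / 903040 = 0.00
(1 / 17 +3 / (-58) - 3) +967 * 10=9531669 / 986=9667.01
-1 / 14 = -0.07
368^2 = 135424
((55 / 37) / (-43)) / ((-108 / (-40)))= -550 / 42957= -0.01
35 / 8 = 4.38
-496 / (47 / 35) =-17360 / 47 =-369.36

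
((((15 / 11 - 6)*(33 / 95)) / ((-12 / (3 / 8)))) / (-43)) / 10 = -153 / 1307200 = -0.00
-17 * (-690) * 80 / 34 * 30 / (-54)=-46000 / 3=-15333.33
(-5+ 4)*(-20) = 20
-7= -7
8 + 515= 523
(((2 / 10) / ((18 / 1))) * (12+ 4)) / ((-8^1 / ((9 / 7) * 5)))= -1 / 7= -0.14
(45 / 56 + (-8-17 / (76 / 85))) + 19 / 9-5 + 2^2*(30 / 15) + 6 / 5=-952739 / 47880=-19.90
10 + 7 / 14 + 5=31 / 2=15.50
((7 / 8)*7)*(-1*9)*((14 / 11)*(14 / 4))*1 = -21609 / 88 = -245.56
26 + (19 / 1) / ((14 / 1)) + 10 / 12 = 592 / 21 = 28.19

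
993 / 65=15.28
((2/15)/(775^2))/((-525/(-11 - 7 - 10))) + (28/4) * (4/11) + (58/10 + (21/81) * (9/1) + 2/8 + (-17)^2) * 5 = 44283105234727/29730937500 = 1489.46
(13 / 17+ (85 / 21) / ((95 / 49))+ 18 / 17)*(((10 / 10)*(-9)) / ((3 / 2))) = -23.47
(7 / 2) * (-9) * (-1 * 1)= 63 / 2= 31.50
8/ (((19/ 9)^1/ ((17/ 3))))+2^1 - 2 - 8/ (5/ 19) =-848/ 95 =-8.93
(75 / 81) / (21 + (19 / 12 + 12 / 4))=100 / 2763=0.04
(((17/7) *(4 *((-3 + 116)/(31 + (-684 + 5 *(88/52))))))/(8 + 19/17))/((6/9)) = -849082/3030405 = -0.28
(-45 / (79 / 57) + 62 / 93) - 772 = -190501 / 237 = -803.80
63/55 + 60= 3363/55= 61.15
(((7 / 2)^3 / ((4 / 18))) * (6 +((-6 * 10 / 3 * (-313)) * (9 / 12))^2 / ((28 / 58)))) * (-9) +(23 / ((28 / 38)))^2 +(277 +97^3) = -124320120108777 / 1568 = -79285790885.70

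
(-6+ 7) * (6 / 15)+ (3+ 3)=32 / 5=6.40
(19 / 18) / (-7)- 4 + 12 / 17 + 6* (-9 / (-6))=11899 / 2142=5.56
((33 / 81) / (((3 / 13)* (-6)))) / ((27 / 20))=-1430 / 6561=-0.22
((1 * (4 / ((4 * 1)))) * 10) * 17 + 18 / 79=13448 / 79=170.23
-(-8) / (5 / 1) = 1.60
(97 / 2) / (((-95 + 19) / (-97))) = 9409 / 152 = 61.90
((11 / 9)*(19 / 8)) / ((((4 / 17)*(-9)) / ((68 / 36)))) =-60401 / 23328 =-2.59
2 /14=1 /7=0.14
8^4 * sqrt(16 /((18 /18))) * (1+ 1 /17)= 294912 /17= 17347.76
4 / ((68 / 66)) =66 / 17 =3.88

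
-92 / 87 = -1.06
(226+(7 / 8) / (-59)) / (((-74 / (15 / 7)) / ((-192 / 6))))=3199950 / 15281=209.41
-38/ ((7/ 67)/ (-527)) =1341742/ 7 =191677.43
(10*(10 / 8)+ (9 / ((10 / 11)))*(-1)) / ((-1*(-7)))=0.37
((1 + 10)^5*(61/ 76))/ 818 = 9824111/ 62168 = 158.03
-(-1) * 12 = 12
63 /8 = 7.88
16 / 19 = 0.84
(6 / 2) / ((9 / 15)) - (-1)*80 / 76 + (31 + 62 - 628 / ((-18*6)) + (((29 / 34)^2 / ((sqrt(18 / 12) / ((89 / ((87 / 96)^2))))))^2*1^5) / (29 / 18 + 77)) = 9553493818691 / 60627476295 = 157.58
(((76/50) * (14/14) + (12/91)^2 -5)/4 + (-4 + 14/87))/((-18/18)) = 338951089/72044700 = 4.70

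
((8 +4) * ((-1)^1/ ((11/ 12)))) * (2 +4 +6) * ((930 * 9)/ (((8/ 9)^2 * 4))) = -9152595/ 22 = -416027.05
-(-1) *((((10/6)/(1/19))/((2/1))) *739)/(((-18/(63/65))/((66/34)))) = -1081157/884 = -1223.03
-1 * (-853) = 853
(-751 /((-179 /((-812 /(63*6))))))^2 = 1897299364 /23357889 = 81.23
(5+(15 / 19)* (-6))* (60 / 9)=1.75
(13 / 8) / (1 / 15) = 195 / 8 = 24.38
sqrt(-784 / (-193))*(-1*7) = -196*sqrt(193) / 193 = -14.11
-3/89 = -0.03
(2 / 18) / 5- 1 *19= -854 / 45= -18.98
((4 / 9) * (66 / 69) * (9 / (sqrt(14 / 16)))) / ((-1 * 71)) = -176 * sqrt(14) / 11431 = -0.06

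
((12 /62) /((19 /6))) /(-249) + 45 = 2199903 /48887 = 45.00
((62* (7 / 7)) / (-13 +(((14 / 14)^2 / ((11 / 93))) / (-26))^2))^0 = 1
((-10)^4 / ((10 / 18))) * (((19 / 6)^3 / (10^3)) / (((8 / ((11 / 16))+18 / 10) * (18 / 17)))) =6413165 / 159624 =40.18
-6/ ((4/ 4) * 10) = -3/ 5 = -0.60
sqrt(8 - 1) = sqrt(7) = 2.65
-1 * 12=-12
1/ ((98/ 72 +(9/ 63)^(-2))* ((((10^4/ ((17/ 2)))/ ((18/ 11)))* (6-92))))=-1377/ 4287745000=-0.00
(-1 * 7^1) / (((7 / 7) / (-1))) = 7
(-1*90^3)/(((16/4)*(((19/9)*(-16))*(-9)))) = -91125/152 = -599.51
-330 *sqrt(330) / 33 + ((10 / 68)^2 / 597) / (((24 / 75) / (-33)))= -10 *sqrt(330)-6875 / 1840352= -181.66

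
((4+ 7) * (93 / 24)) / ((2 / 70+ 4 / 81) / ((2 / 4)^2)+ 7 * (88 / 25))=4833675 / 2829536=1.71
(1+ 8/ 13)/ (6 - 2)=21/ 52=0.40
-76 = -76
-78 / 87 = -26 / 29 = -0.90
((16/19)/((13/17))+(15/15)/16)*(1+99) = 114975/988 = 116.37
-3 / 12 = -1 / 4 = -0.25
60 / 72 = 5 / 6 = 0.83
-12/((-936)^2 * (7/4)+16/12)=-9/1149877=-0.00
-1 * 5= -5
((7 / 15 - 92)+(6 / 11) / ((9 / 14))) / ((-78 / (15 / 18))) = 1151 / 1188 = 0.97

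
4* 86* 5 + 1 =1721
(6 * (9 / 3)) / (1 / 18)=324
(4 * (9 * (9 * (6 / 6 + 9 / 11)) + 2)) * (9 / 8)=7389 / 11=671.73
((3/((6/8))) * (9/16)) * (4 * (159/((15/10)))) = 954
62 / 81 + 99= 8081 / 81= 99.77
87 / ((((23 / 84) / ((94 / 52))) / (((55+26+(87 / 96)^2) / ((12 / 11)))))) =43079.73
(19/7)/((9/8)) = 152/63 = 2.41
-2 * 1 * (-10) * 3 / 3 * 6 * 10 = 1200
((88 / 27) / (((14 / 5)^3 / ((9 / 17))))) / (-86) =-1375 / 1504398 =-0.00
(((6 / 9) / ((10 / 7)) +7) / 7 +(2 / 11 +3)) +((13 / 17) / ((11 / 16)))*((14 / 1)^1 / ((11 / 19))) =961007 / 30855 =31.15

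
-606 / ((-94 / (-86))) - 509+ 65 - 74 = -50404 / 47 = -1072.43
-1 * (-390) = 390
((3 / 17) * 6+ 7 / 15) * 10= 778 / 51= 15.25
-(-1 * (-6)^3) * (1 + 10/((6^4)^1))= -653/3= -217.67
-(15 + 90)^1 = -105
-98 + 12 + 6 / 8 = -341 / 4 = -85.25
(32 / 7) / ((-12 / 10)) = -80 / 21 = -3.81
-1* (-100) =100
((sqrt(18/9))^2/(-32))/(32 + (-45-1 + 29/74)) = 37/8056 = 0.00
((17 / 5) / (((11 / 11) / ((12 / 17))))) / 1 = 12 / 5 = 2.40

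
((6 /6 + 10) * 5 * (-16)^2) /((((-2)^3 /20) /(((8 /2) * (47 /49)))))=-6617600 /49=-135053.06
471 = 471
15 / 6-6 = -7 / 2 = -3.50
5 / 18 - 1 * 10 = -175 / 18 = -9.72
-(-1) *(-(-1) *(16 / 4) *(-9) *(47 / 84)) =-141 / 7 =-20.14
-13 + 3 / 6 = -12.50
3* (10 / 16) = 15 / 8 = 1.88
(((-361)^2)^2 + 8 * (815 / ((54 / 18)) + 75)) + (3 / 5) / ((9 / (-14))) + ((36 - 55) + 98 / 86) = 3651466646041 / 215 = 16983565795.54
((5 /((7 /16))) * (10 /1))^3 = 512000000 /343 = 1492711.37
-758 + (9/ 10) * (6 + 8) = -3727/ 5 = -745.40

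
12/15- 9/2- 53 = -567/10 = -56.70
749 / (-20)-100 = -2749 / 20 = -137.45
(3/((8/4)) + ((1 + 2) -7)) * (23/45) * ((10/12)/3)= -115/324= -0.35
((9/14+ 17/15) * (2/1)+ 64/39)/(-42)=-2363/19110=-0.12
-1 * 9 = -9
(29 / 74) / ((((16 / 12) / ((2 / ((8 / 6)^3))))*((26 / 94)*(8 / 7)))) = 772821 / 985088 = 0.78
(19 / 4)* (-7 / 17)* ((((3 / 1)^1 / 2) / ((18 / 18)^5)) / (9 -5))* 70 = -13965 / 272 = -51.34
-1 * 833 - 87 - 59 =-979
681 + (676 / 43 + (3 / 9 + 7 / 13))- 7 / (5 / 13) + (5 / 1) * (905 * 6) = 233349458 / 8385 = 27829.39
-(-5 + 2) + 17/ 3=8.67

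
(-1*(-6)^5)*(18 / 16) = 8748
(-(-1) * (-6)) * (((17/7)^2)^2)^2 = -41854544646/5764801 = -7260.36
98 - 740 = -642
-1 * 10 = -10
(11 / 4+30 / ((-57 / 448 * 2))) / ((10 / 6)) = -26253 / 380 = -69.09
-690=-690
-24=-24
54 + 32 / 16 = 56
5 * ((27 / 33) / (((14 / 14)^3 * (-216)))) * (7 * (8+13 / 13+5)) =-245 / 132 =-1.86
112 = 112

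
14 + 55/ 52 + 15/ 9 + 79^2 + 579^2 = 53273801/ 156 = 341498.72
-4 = -4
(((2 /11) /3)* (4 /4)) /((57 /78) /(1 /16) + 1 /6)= 52 /10175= 0.01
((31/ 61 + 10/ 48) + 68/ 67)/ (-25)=-33967/ 490440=-0.07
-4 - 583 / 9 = -619 / 9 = -68.78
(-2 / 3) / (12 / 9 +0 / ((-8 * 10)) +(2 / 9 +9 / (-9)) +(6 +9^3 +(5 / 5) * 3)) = -6 / 6647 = -0.00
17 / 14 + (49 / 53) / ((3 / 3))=1587 / 742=2.14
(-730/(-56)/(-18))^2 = 133225/254016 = 0.52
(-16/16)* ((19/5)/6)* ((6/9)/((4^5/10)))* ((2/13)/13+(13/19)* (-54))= 14825/97344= 0.15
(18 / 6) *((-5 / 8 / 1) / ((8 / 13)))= -195 / 64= -3.05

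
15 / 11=1.36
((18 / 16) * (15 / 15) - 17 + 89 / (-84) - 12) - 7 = -35.93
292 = 292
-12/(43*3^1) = -4/43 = -0.09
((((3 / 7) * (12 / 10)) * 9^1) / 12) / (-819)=-3 / 6370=-0.00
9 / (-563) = -9 / 563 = -0.02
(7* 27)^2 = 35721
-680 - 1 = -681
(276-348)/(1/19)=-1368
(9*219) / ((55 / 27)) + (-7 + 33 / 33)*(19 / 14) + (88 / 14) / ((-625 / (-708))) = 6645096 / 6875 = 966.56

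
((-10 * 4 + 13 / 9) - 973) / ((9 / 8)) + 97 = -64975 / 81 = -802.16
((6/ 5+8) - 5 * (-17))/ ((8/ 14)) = 3297/ 20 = 164.85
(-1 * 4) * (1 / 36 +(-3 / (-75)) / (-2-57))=-1439 / 13275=-0.11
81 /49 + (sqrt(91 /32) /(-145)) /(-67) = sqrt(182) /77720 + 81 /49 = 1.65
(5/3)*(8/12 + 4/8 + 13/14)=220/63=3.49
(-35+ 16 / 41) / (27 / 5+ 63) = -2365 / 4674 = -0.51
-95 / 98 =-0.97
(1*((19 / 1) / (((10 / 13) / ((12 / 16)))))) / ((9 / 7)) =1729 / 120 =14.41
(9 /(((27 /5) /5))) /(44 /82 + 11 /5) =5125 /1683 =3.05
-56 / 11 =-5.09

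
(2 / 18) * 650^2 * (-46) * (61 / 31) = -1185535000 / 279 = -4249229.39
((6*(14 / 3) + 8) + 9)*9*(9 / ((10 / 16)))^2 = 419904 / 5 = 83980.80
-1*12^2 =-144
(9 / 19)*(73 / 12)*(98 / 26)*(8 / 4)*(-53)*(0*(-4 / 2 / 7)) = 0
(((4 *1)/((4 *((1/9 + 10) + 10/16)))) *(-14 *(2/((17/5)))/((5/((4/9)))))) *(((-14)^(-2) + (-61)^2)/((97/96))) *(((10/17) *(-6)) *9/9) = 7907512320/8922739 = 886.22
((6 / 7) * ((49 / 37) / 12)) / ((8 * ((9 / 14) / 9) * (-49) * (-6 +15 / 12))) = 1 / 1406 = 0.00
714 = 714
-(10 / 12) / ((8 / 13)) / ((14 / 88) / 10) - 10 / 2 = -3785 / 42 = -90.12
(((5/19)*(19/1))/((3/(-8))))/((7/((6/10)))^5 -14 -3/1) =-405/6564718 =-0.00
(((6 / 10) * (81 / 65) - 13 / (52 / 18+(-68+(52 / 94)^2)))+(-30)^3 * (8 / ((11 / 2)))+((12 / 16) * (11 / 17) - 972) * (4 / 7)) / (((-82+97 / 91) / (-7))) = -10187179701841471 / 2957402615750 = -3444.64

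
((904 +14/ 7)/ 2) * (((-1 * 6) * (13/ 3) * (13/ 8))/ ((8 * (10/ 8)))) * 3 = -229671/ 40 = -5741.78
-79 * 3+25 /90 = -4261 /18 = -236.72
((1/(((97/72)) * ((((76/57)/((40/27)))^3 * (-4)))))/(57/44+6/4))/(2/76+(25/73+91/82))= -1525700/24773121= -0.06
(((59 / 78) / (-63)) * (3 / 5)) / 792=-59 / 6486480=-0.00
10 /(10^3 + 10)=1 /101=0.01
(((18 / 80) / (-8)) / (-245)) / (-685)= -0.00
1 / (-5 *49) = -1 / 245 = -0.00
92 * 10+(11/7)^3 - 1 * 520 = 138531/343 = 403.88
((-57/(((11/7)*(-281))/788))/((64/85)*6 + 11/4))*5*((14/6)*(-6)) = -1069000800/1091123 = -979.73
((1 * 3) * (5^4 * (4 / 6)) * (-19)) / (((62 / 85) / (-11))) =11103125 / 31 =358165.32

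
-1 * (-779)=779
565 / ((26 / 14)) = 304.23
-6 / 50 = -3 / 25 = -0.12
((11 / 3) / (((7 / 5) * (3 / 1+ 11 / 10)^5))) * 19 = 104500000 / 2432980221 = 0.04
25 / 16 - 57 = -887 / 16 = -55.44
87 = 87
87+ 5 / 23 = 2006 / 23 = 87.22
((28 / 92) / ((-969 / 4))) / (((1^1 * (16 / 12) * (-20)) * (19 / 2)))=7 / 1411510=0.00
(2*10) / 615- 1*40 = -4916 / 123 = -39.97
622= 622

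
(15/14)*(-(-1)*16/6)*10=200/7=28.57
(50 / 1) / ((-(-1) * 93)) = 50 / 93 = 0.54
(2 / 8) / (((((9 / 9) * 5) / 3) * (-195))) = -1 / 1300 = -0.00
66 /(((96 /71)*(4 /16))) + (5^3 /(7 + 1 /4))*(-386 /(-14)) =670.62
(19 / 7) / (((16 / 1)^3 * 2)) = 19 / 57344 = 0.00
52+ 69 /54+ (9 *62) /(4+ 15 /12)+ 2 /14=20123 /126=159.71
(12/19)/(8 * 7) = 3/266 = 0.01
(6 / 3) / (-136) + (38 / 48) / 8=0.08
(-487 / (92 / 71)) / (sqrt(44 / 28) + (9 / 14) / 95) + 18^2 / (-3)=-2184401975 * sqrt(77) / 63931237 - 13602203847 / 127862474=-406.20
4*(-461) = -1844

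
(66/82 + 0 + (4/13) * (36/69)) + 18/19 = 445527/232921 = 1.91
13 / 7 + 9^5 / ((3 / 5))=688918 / 7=98416.86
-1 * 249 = -249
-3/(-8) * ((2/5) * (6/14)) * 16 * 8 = 288/35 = 8.23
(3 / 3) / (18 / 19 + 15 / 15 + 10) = 19 / 227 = 0.08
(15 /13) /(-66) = -5 /286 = -0.02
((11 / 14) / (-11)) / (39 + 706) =-1 / 10430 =-0.00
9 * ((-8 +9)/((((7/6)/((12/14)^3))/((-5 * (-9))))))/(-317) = -524880/761117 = -0.69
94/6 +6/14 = 338/21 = 16.10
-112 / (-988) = 28 / 247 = 0.11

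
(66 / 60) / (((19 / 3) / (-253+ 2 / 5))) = -41679 / 950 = -43.87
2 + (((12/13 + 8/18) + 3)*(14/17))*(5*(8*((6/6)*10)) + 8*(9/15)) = 14499586/9945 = 1457.98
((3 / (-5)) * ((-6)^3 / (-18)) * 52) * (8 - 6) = -3744 / 5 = -748.80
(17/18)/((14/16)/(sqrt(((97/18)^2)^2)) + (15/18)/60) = 21.46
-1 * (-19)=19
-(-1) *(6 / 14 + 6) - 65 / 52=145 / 28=5.18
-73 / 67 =-1.09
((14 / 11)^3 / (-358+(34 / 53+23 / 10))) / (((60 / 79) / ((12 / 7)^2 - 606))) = 4.61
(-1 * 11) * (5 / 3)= -18.33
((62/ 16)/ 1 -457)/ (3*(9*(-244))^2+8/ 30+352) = -54375/ 1736112032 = -0.00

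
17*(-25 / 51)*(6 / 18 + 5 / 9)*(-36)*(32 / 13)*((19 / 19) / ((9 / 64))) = 1638400 / 351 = 4667.81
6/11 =0.55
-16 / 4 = -4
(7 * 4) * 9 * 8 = 2016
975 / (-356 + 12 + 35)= -325 / 103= -3.16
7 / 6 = 1.17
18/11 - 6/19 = 276/209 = 1.32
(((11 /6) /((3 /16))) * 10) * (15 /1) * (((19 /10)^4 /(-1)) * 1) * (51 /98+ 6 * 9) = -2553118711 /2450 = -1042089.27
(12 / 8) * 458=687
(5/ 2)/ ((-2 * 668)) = -5/ 2672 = -0.00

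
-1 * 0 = 0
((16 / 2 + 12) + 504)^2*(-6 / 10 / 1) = -823728 / 5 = -164745.60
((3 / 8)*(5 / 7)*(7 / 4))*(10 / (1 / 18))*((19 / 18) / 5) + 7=397 / 16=24.81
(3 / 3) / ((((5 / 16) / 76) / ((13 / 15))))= 15808 / 75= 210.77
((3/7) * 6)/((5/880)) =3168/7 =452.57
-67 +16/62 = -2069/31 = -66.74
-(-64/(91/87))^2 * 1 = -31002624/8281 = -3743.83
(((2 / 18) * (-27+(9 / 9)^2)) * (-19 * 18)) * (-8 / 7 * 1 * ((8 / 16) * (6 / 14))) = -11856 / 49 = -241.96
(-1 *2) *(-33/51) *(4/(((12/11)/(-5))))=-1210/51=-23.73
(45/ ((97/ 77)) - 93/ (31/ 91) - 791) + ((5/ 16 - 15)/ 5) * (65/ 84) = -1030.55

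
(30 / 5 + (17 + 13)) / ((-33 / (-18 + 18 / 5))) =864 / 55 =15.71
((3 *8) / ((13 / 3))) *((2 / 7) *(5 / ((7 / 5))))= 3600 / 637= 5.65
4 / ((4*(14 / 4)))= 2 / 7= 0.29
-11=-11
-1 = -1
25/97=0.26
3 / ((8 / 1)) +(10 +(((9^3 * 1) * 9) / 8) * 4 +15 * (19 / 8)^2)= 216031 / 64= 3375.48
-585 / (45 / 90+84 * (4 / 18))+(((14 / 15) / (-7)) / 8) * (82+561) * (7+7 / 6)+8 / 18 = -108189 / 920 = -117.60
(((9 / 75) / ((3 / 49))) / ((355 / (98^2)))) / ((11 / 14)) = 6588344 / 97625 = 67.49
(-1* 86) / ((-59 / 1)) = 1.46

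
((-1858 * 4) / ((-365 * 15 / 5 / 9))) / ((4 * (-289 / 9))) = -50166 / 105485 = -0.48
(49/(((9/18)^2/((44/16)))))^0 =1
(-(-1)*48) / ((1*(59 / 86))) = 4128 / 59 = 69.97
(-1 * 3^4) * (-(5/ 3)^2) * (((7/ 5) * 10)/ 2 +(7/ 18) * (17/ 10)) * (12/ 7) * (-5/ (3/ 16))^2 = 6304000/ 3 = 2101333.33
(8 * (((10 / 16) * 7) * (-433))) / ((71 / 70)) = -1060850 / 71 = -14941.55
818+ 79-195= 702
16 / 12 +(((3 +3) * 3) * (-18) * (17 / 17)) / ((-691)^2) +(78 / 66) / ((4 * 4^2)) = 1362523967 / 1008439872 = 1.35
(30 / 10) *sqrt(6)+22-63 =-41+3 *sqrt(6) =-33.65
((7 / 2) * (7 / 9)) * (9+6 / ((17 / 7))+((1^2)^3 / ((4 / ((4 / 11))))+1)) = 34.20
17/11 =1.55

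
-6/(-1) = 6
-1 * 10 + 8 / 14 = -66 / 7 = -9.43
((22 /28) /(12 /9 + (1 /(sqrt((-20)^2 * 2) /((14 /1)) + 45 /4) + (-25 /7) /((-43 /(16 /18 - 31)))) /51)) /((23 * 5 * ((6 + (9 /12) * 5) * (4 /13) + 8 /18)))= 592848005904 * sqrt(2) /2161620161080181537 + 6667813273112343 /4323240322160363074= 0.00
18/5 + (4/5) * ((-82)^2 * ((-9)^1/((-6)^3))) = 3416/15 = 227.73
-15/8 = -1.88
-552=-552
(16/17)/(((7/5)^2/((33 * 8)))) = 105600/833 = 126.77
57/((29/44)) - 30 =56.48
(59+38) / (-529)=-97 / 529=-0.18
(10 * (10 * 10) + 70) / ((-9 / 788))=-843160 / 9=-93684.44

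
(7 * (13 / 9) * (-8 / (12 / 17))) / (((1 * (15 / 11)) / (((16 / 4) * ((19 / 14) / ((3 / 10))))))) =-1520.63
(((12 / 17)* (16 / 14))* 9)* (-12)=-10368 / 119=-87.13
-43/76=-0.57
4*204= 816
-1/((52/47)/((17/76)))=-799/3952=-0.20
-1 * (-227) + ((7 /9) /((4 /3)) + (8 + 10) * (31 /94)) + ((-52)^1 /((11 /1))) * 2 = 1390099 /6204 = 224.06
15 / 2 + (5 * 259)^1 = 2605 / 2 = 1302.50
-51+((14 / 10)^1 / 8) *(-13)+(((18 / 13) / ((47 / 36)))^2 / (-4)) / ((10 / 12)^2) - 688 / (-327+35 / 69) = -677711343193 / 13140899200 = -51.57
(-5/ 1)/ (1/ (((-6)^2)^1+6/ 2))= -195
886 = 886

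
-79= -79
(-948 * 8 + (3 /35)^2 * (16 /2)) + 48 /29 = -269360712 /35525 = -7582.29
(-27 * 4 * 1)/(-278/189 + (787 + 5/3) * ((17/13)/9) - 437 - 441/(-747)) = 847098/2535709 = 0.33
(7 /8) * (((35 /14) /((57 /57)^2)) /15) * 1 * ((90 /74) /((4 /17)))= 1785 /2368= 0.75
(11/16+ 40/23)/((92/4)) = 893/8464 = 0.11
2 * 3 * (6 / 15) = 2.40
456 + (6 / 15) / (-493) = 1124038 / 2465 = 456.00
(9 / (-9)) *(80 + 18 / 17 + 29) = -1871 / 17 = -110.06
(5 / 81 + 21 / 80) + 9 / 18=0.82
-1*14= -14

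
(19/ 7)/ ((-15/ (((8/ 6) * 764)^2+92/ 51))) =-3016546172/ 16065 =-187771.31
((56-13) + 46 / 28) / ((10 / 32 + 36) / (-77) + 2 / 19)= -41800 / 343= -121.87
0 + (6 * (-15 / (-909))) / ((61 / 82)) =820 / 6161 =0.13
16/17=0.94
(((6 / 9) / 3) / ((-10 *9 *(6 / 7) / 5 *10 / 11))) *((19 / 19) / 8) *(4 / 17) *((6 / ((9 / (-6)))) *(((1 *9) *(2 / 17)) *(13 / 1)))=1001 / 39015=0.03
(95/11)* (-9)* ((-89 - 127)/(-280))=-59.96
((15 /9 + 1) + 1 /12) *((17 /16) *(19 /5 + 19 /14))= 67507 /4480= 15.07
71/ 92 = 0.77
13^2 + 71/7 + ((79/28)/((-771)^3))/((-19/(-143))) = 6239879784721/34831864836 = 179.14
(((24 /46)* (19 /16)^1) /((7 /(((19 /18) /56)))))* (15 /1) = 1805 /72128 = 0.03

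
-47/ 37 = -1.27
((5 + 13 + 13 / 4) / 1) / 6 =85 / 24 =3.54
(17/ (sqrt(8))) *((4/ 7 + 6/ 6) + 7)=255 *sqrt(2)/ 7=51.52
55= 55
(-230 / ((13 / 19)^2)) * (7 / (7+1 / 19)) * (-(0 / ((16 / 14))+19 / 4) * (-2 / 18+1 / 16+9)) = 135226934045 / 6522048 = 20733.81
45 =45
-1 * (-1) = 1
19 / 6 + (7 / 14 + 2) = 17 / 3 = 5.67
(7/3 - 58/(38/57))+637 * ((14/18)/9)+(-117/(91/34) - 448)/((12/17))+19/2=-406376/567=-716.71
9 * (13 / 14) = 117 / 14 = 8.36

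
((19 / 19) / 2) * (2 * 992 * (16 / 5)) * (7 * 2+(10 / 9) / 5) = 45147.02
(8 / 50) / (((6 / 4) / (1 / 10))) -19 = -7121 / 375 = -18.99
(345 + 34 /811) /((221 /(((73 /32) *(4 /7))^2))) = 1491208741 /562068416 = 2.65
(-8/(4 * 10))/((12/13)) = -13/60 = -0.22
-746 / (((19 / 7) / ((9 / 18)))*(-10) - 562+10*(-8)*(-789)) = -2611 / 218763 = -0.01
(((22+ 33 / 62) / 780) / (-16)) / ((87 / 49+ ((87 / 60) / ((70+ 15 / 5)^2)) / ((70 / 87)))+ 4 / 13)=-14361655 / 16573580592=-0.00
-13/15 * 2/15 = -26/225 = -0.12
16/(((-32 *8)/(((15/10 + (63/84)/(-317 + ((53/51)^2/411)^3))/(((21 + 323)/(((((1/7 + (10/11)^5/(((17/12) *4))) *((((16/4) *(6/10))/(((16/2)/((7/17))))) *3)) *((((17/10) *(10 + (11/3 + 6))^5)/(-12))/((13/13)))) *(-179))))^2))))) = -5389166118211050077161782109104576344532965338188104527/139872846802283732669260650823903365028380672000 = -38529037.20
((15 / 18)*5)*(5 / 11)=125 / 66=1.89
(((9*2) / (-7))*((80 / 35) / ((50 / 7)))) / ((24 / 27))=-0.93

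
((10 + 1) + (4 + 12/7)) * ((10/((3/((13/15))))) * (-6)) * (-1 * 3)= 6084/7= 869.14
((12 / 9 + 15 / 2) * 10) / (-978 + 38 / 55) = -14575 / 161256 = -0.09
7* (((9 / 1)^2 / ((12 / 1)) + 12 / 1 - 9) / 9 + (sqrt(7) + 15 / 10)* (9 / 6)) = 70 / 3 + 21* sqrt(7) / 2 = 51.11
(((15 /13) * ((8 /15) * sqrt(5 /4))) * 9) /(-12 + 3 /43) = -172 * sqrt(5) /741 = -0.52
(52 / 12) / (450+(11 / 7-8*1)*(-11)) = 91 / 10935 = 0.01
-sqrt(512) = -22.63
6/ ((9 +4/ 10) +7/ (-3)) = 45/ 53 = 0.85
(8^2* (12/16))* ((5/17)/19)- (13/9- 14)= 38659/2907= 13.30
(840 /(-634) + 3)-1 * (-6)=2433 /317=7.68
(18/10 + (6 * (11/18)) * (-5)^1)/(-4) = 62/15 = 4.13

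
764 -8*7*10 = 204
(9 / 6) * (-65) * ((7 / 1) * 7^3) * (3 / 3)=-468195 / 2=-234097.50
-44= -44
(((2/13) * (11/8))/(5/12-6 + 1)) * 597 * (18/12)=-5373/130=-41.33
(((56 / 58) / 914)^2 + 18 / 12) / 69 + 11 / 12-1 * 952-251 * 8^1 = -2959.06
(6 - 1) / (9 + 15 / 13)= 65 / 132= 0.49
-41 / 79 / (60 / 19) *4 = -779 / 1185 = -0.66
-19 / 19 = -1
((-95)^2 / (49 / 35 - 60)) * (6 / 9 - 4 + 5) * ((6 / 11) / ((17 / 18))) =-8122500 / 54791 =-148.25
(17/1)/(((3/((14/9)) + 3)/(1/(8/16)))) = 476/69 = 6.90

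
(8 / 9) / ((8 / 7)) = 7 / 9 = 0.78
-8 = -8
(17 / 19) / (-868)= -17 / 16492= -0.00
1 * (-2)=-2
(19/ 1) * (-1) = -19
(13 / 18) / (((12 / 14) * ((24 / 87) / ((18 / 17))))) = 2639 / 816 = 3.23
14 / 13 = 1.08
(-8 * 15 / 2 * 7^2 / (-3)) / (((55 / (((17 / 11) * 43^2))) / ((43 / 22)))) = 132458662 / 1331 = 99518.15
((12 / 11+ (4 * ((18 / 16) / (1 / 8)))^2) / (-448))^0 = 1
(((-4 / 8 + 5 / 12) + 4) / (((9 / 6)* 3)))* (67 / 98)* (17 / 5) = 53533 / 26460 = 2.02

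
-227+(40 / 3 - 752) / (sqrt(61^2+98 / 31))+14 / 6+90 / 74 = -235.55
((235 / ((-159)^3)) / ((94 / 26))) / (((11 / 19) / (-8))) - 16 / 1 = -707453624 / 44216469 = -16.00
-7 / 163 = -0.04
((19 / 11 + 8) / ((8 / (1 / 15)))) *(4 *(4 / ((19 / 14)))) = 2996 / 3135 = 0.96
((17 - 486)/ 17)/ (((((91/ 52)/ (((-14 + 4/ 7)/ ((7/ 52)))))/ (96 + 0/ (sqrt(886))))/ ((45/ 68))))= 1414782720/ 14161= 99906.98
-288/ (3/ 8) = -768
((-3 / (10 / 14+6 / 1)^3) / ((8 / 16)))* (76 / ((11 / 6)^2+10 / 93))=-3562272 / 8202017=-0.43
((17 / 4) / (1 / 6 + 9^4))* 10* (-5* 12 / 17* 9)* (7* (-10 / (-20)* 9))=-255150 / 39367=-6.48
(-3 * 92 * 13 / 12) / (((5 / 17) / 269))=-1367327 / 5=-273465.40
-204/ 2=-102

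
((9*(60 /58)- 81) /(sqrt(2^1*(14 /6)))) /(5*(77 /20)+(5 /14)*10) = -462*sqrt(42) /2059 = -1.45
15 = 15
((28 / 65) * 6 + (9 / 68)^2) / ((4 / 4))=782097 / 300560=2.60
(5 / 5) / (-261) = -1 / 261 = -0.00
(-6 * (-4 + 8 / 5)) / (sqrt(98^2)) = 36 / 245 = 0.15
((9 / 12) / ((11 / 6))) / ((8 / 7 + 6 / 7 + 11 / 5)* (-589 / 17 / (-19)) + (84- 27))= 0.01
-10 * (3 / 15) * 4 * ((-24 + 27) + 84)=-696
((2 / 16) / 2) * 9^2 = 81 / 16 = 5.06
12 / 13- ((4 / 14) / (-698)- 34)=1109135 / 31759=34.92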